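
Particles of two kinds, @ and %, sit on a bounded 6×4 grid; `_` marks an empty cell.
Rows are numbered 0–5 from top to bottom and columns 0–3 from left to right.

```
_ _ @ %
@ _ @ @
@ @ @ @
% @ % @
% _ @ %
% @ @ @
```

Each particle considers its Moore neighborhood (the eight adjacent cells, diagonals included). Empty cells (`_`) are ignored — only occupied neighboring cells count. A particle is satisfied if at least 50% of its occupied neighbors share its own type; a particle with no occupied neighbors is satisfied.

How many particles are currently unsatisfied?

4

Row 0: (0,2)@ 2/3 ok · (0,3)% 0/3 unhappy
Row 1: (1,0)@ 2/2 ok · (1,2)@ 5/6 ok · (1,3)@ 4/5 ok
Row 2: (2,0)@ 3/4 ok · (2,1)@ 5/7 ok · (2,2)@ 6/7 ok · (2,3)@ 4/5 ok
Row 3: (3,0)% 1/4 unhappy · (3,1)@ 4/7 ok · (3,2)% 1/7 unhappy · (3,3)@ 3/5 ok
Row 4: (4,0)% 2/4 ok · (4,2)@ 5/7 ok · (4,3)% 1/5 unhappy
Row 5: (5,0)% 1/2 ok · (5,1)@ 2/4 ok · (5,2)@ 3/4 ok · (5,3)@ 2/3 ok
Unsatisfied: (0,3), (3,0), (3,2), (4,3) — 4 in total.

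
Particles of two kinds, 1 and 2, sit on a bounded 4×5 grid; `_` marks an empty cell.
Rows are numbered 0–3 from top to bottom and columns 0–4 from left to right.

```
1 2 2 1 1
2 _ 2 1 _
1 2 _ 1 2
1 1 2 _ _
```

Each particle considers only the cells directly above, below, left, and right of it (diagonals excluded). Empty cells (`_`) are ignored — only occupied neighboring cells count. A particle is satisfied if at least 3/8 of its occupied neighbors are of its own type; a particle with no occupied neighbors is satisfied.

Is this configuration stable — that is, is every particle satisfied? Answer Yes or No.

No

Row 0: (0,0)1 0/2 unhappy · (0,1)2 1/2 ok · (0,2)2 2/3 ok · (0,3)1 2/3 ok · (0,4)1 1/1 ok
Row 1: (1,0)2 0/2 unhappy · (1,2)2 1/2 ok · (1,3)1 2/3 ok
Row 2: (2,0)1 1/3 unhappy · (2,1)2 0/2 unhappy · (2,3)1 1/2 ok · (2,4)2 0/1 unhappy
Row 3: (3,0)1 2/2 ok · (3,1)1 1/3 unhappy · (3,2)2 0/1 unhappy
For instance (0,0) has only 0/2 same-type neighbors, below 3/8.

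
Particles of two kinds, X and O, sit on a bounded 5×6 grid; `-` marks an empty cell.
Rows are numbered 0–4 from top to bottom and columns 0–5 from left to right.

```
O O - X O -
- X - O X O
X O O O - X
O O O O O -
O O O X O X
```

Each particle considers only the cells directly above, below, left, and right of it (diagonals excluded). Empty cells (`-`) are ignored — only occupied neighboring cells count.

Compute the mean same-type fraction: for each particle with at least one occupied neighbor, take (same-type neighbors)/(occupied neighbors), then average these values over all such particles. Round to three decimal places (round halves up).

0.490

Row 0: (0,0)O 1/1 · (0,1)O 1/2 · (0,3)X 0/2 · (0,4)O 0/2
Row 1: (1,1)X 0/2 · (1,3)O 1/3 · (1,4)X 0/3 · (1,5)O 0/2
Row 2: (2,0)X 0/2 · (2,1)O 2/4 · (2,2)O 3/3 · (2,3)O 3/3 · (2,5)X 0/1
Row 3: (3,0)O 2/3 · (3,1)O 4/4 · (3,2)O 4/4 · (3,3)O 3/4 · (3,4)O 2/2
Row 4: (4,0)O 2/2 · (4,1)O 3/3 · (4,2)O 2/3 · (4,3)X 0/3 · (4,4)O 1/3 · (4,5)X 0/1
Sum over 24 particles: 1/1 + 1/2 + 0/2 + 0/2 + 0/2 + 1/3 + 0/3 + 0/2 + 0/2 + 2/4 + 3/3 + 3/3 + 0/1 + 2/3 + 4/4 + 4/4 + 3/4 + 2/2 + 2/2 + 3/3 + 2/3 + 0/3 + 1/3 + 0/1 = 47/4; mean = 47/4 ÷ 24 = 47/96 = 0.489583… → 0.490.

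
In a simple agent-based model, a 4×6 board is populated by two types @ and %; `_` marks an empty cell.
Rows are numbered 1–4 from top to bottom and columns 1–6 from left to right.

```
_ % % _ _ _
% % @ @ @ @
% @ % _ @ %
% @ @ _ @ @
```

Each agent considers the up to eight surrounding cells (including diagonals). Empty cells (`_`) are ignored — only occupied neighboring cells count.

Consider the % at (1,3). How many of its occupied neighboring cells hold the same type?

2

Occupied neighbors of (1,3): (1,2)=%, (2,2)=%, (2,3)=@, (2,4)=@.
Same type (%): 2 of 4.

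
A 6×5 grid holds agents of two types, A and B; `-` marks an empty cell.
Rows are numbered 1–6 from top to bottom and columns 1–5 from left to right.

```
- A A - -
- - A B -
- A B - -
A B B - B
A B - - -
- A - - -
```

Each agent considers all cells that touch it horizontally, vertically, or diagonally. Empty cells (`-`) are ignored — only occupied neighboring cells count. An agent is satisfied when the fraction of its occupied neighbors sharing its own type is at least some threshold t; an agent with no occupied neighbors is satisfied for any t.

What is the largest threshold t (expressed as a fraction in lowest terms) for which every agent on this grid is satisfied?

1/3

(1,2)A 2/2
(1,3)A 2/3
(2,3)A 3/5
(2,4)B 1/3
(3,2)A 2/5
(3,3)B 3/5
(4,1)A 2/4
(4,2)B 3/6
(4,3)B 3/4
(4,5)B — no occupied neighbors
(5,1)A 2/4
(5,2)B 2/5
(6,2)A 1/2
The smallest same-type fraction is 1/3 at (2,4), which reduces to 1/3. Any threshold above that leaves this agent unsatisfied.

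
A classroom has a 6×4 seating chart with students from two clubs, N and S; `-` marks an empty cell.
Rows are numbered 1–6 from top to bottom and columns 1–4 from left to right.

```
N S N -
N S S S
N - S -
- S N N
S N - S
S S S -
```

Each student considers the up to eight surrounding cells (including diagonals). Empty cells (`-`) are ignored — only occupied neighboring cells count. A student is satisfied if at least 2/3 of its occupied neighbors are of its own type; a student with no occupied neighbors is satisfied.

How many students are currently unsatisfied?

11

(1,1)N 1/3 not
(1,2)S 2/5 not
(1,3)N 0/4 not
(2,1)N 2/4 not
(2,2)S 3/7 not
(2,3)S 4/5 satisfied
(2,4)S 2/3 satisfied
(3,1)N 1/3 not
(3,3)S 4/6 satisfied
(4,2)S 2/5 not
(4,3)N 2/5 not
(4,4)N 1/3 not
(5,1)S 3/4 satisfied
(5,2)N 1/6 not
(5,4)S 1/3 not
(6,1)S 2/3 satisfied
(6,2)S 3/4 satisfied
(6,3)S 2/3 satisfied
Unsatisfied: (1,1), (1,2), (1,3), (2,1), (2,2), (3,1), (4,2), (4,3), (4,4), (5,2), (5,4) — 11 in total.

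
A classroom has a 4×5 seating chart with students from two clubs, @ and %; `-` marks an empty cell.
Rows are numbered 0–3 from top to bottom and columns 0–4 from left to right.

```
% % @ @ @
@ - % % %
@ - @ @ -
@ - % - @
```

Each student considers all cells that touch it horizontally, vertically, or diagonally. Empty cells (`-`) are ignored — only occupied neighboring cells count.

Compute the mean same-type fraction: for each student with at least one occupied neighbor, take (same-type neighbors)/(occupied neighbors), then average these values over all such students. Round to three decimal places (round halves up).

0.451

(0,0)% 1/2
(0,1)% 2/4
(0,2)@ 1/4
(0,3)@ 2/5
(0,4)@ 1/3
(1,0)@ 1/3
(1,2)% 2/6
(1,3)% 2/7
(1,4)% 1/4
(2,0)@ 2/2
(2,2)@ 1/4
(2,3)@ 2/6
(3,0)@ 1/1
(3,2)% 0/2
(3,4)@ 1/1
Sum over 15 students: 1/2 + 2/4 + 1/4 + 2/5 + 1/3 + 1/3 + 2/6 + 2/7 + 1/4 + 2/2 + 1/4 + 2/6 + 1/1 + 0/2 + 1/1 = 2843/420; mean = 2843/420 ÷ 15 = 2843/6300 = 0.451269… → 0.451.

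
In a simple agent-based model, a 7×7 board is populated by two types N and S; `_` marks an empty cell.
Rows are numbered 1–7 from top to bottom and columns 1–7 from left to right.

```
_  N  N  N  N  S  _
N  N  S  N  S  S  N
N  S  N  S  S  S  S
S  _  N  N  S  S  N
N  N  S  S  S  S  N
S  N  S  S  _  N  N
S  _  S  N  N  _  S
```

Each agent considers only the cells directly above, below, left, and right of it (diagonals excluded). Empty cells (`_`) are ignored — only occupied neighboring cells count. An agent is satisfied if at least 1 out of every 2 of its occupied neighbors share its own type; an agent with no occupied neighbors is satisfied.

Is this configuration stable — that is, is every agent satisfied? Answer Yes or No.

(1,2)N 2/2 satisfied
(1,3)N 2/3 satisfied
(1,4)N 3/3 satisfied
(1,5)N 1/3 not
(1,6)S 1/2 satisfied
(2,1)N 2/2 satisfied
(2,2)N 2/4 satisfied
(2,3)S 0/4 not
(2,4)N 1/4 not
(2,5)S 2/4 satisfied
(2,6)S 3/4 satisfied
(2,7)N 0/2 not
(3,1)N 1/3 not
(3,2)S 0/3 not
(3,3)N 1/4 not
(3,4)S 1/4 not
(3,5)S 4/4 satisfied
(3,6)S 4/4 satisfied
(3,7)S 1/3 not
(4,1)S 0/2 not
(4,3)N 2/3 satisfied
(4,4)N 1/4 not
(4,5)S 3/4 satisfied
(4,6)S 3/4 satisfied
(4,7)N 1/3 not
(5,1)N 1/3 not
(5,2)N 2/3 satisfied
(5,3)S 2/4 satisfied
(5,4)S 3/4 satisfied
(5,5)S 3/3 satisfied
(5,6)S 2/4 satisfied
(5,7)N 2/3 satisfied
(6,1)S 1/3 not
(6,2)N 1/3 not
(6,3)S 3/4 satisfied
(6,4)S 2/3 satisfied
(6,6)N 1/2 satisfied
(6,7)N 2/3 satisfied
(7,1)S 1/1 satisfied
(7,3)S 1/2 satisfied
(7,4)N 1/3 not
(7,5)N 1/1 satisfied
(7,7)S 0/1 not
For instance (1,5) has only 1/3 same-type neighbors, below 1/2.

No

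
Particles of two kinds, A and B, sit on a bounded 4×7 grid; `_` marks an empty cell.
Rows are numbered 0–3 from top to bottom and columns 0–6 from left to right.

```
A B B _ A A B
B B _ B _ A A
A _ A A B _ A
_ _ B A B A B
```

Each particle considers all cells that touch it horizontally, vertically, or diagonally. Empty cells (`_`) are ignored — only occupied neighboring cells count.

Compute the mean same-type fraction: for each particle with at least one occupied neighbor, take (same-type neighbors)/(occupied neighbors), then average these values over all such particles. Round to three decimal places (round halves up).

0.414

Row 0: (0,0)A 0/3 · (0,1)B 3/4 · (0,2)B 3/3 · (0,4)A 2/3 · (0,5)A 3/4 · (0,6)B 0/3
Row 1: (1,0)B 2/4 · (1,1)B 3/6 · (1,3)B 2/5 · (1,5)A 4/6 · (1,6)A 3/4
Row 2: (2,0)A 0/2 · (2,2)A 2/5 · (2,3)A 2/6 · (2,4)B 2/6 · (2,6)A 3/4
Row 3: (3,2)B 0/3 · (3,3)A 2/5 · (3,4)B 1/4 · (3,5)A 1/4 · (3,6)B 0/2
Sum over 21 particles: 0/3 + 3/4 + 3/3 + 2/3 + 3/4 + 0/3 + 2/4 + 3/6 + 2/5 + 4/6 + 3/4 + 0/2 + 2/5 + 2/6 + 2/6 + 3/4 + 0/3 + 2/5 + 1/4 + 1/4 + 0/2 = 87/10; mean = 87/10 ÷ 21 = 29/70 = 0.414285… → 0.414.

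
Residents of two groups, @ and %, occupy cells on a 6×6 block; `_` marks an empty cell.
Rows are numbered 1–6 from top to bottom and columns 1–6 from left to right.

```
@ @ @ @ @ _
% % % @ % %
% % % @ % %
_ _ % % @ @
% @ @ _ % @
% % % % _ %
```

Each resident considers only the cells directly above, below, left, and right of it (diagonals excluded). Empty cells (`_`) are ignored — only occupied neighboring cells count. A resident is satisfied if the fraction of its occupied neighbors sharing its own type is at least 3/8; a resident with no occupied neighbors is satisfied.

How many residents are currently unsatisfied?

Row 1: (1,1)@ 1/2 satisfied · (1,2)@ 2/3 satisfied · (1,3)@ 2/3 satisfied · (1,4)@ 3/3 satisfied · (1,5)@ 1/2 satisfied
Row 2: (2,1)% 2/3 satisfied · (2,2)% 3/4 satisfied · (2,3)% 2/4 satisfied · (2,4)@ 2/4 satisfied · (2,5)% 2/4 satisfied · (2,6)% 2/2 satisfied
Row 3: (3,1)% 2/2 satisfied · (3,2)% 3/3 satisfied · (3,3)% 3/4 satisfied · (3,4)@ 1/4 not · (3,5)% 2/4 satisfied · (3,6)% 2/3 satisfied
Row 4: (4,3)% 2/3 satisfied · (4,4)% 1/3 not · (4,5)@ 1/4 not · (4,6)@ 2/3 satisfied
Row 5: (5,1)% 1/2 satisfied · (5,2)@ 1/3 not · (5,3)@ 1/3 not · (5,5)% 0/2 not · (5,6)@ 1/3 not
Row 6: (6,1)% 2/2 satisfied · (6,2)% 2/3 satisfied · (6,3)% 2/3 satisfied · (6,4)% 1/1 satisfied · (6,6)% 0/1 not
Unsatisfied: (3,4), (4,4), (4,5), (5,2), (5,3), (5,5), (5,6), (6,6) — 8 in total.

8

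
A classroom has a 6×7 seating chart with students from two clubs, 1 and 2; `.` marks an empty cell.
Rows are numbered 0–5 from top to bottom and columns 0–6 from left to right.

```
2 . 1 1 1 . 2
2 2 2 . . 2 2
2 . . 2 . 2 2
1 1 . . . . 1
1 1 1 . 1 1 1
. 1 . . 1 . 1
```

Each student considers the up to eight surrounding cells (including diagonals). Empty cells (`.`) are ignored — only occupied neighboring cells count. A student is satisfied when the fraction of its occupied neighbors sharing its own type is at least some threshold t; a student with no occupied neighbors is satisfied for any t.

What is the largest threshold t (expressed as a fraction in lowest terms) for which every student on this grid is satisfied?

(0,0)2 2/2
(0,2)1 1/3
(0,3)1 2/3
(0,4)1 1/2
(0,6)2 2/2
(1,0)2 3/3
(1,1)2 4/5
(1,2)2 2/4
(1,5)2 4/5
(1,6)2 4/4
(2,0)2 2/4
(2,3)2 1/1
(2,5)2 3/4
(2,6)2 3/4
(3,0)1 3/4
(3,1)1 4/5
(3,6)1 2/4
(4,0)1 4/4
(4,1)1 5/5
(4,2)1 3/3
(4,4)1 2/2
(4,5)1 5/5
(4,6)1 3/3
(5,1)1 3/3
(5,4)1 2/2
(5,6)1 2/2
The smallest same-type fraction is 1/3 at (0,2), which reduces to 1/3. Any threshold above that leaves this student unsatisfied.

1/3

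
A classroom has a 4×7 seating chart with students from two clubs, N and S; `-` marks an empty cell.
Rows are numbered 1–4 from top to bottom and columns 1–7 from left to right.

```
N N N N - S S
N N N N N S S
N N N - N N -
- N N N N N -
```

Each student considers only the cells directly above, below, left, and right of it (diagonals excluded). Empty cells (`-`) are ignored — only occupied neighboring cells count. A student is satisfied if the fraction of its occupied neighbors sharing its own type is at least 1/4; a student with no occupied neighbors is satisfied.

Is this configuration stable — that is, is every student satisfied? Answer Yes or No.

Yes

(1,1)N 2/2 ✓
(1,2)N 3/3 ✓
(1,3)N 3/3 ✓
(1,4)N 2/2 ✓
(1,6)S 2/2 ✓
(1,7)S 2/2 ✓
(2,1)N 3/3 ✓
(2,2)N 4/4 ✓
(2,3)N 4/4 ✓
(2,4)N 3/3 ✓
(2,5)N 2/3 ✓
(2,6)S 2/4 ✓
(2,7)S 2/2 ✓
(3,1)N 2/2 ✓
(3,2)N 4/4 ✓
(3,3)N 3/3 ✓
(3,5)N 3/3 ✓
(3,6)N 2/3 ✓
(4,2)N 2/2 ✓
(4,3)N 3/3 ✓
(4,4)N 2/2 ✓
(4,5)N 3/3 ✓
(4,6)N 2/2 ✓
All meet the threshold, so the configuration is stable.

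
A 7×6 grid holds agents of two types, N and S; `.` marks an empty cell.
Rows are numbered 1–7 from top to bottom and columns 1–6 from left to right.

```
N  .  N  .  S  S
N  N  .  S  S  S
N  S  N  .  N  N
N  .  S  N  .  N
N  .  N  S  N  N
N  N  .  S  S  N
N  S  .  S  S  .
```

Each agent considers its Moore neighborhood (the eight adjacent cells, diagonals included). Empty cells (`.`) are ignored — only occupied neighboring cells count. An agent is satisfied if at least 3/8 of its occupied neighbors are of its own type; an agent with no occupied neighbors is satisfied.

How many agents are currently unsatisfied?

(1,1)N 2/2 ok
(1,3)N 1/2 ok
(1,5)S 4/4 ok
(1,6)S 3/3 ok
(2,1)N 3/4 ok
(2,2)N 5/6 ok
(2,4)S 2/5 ok
(2,5)S 4/6 ok
(2,6)S 3/5 ok
(3,1)N 3/4 ok
(3,2)S 1/6 unhappy
(3,3)N 2/5 ok
(3,5)N 3/6 ok
(3,6)N 2/4 ok
(4,1)N 2/3 ok
(4,3)S 2/5 ok
(4,4)N 4/6 ok
(4,6)N 4/4 ok
(5,1)N 3/3 ok
(5,3)N 2/5 ok
(5,4)S 3/6 ok
(5,5)N 4/7 ok
(5,6)N 3/4 ok
(6,1)N 3/4 ok
(6,2)N 4/5 ok
(6,4)S 4/6 ok
(6,5)S 4/7 ok
(6,6)N 2/4 ok
(7,1)N 2/3 ok
(7,2)S 0/3 unhappy
(7,4)S 3/3 ok
(7,5)S 3/4 ok
Unsatisfied: (3,2), (7,2) — 2 in total.

2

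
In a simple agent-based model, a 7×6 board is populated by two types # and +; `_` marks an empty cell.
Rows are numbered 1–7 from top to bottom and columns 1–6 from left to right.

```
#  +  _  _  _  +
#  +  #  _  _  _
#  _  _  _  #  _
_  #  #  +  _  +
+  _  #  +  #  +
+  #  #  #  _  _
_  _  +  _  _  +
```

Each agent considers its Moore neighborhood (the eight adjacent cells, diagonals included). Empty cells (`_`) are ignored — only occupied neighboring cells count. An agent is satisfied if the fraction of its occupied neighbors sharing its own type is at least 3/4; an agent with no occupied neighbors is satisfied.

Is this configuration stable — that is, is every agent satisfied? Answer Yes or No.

(1,1)# 1/3 ✗
(1,2)+ 1/4 ✗
(1,6)+ 0/0 ✓
(2,1)# 2/4 ✗
(2,2)+ 1/5 ✗
(2,3)# 0/2 ✗
(3,1)# 2/3 ✗
(3,5)# 0/2 ✗
(4,2)# 3/4 ✓
(4,3)# 2/4 ✗
(4,4)+ 1/5 ✗
(4,6)+ 1/3 ✗
(5,1)+ 1/3 ✗
(5,3)# 5/7 ✗
(5,4)+ 1/6 ✗
(5,5)# 1/5 ✗
(5,6)+ 1/2 ✗
(6,1)+ 1/2 ✗
(6,2)# 2/5 ✗
(6,3)# 3/5 ✗
(6,4)# 3/5 ✗
(7,3)+ 0/3 ✗
(7,6)+ 0/0 ✓
For instance (1,1) has only 1/3 same-type neighbors, below 3/4.

No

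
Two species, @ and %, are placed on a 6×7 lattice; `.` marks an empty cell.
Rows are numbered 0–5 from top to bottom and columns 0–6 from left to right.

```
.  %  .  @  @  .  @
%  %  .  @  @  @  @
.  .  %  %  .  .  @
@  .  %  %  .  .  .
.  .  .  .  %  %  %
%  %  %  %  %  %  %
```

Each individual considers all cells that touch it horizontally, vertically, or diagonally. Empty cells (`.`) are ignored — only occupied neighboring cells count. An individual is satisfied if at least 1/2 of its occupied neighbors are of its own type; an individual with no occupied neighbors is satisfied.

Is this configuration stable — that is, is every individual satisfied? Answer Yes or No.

Yes

Row 0: (0,1)% 2/2 satisfied · (0,3)@ 3/3 satisfied · (0,4)@ 4/4 satisfied · (0,6)@ 2/2 satisfied
Row 1: (1,0)% 2/2 satisfied · (1,1)% 3/3 satisfied · (1,3)@ 3/5 satisfied · (1,4)@ 4/5 satisfied · (1,5)@ 5/5 satisfied · (1,6)@ 3/3 satisfied
Row 2: (2,2)% 4/5 satisfied · (2,3)% 3/5 satisfied · (2,6)@ 2/2 satisfied
Row 3: (3,0)@ 0/0 satisfied · (3,2)% 3/3 satisfied · (3,3)% 4/4 satisfied
Row 4: (4,4)% 5/5 satisfied · (4,5)% 5/5 satisfied · (4,6)% 3/3 satisfied
Row 5: (5,0)% 1/1 satisfied · (5,1)% 2/2 satisfied · (5,2)% 2/2 satisfied · (5,3)% 3/3 satisfied · (5,4)% 4/4 satisfied · (5,5)% 5/5 satisfied · (5,6)% 3/3 satisfied
All meet the threshold, so the configuration is stable.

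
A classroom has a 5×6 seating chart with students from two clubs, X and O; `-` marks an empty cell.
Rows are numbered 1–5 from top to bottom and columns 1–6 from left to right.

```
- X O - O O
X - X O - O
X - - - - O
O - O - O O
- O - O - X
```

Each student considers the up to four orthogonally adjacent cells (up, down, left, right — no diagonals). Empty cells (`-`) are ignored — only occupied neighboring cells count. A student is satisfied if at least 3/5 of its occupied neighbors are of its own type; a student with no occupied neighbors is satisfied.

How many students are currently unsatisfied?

(1,2)X 0/1 not
(1,3)O 0/2 not
(1,5)O 1/1 satisfied
(1,6)O 2/2 satisfied
(2,1)X 1/1 satisfied
(2,3)X 0/2 not
(2,4)O 0/1 not
(2,6)O 2/2 satisfied
(3,1)X 1/2 not
(3,6)O 2/2 satisfied
(4,1)O 0/1 not
(4,3)O 0/0 satisfied
(4,5)O 1/1 satisfied
(4,6)O 2/3 satisfied
(5,2)O 0/0 satisfied
(5,4)O 0/0 satisfied
(5,6)X 0/1 not
Unsatisfied: (1,2), (1,3), (2,3), (2,4), (3,1), (4,1), (5,6) — 7 in total.

7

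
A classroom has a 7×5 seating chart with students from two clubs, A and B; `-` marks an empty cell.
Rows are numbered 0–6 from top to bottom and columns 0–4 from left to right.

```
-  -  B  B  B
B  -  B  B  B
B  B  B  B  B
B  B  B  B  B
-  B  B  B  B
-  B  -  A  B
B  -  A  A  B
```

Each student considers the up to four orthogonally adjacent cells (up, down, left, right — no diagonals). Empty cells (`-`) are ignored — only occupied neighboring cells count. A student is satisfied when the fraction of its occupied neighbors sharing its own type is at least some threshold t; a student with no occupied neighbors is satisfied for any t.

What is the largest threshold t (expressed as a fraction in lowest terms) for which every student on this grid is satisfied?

(0,2)B 2/2
(0,3)B 3/3
(0,4)B 2/2
(1,0)B 1/1
(1,2)B 3/3
(1,3)B 4/4
(1,4)B 3/3
(2,0)B 3/3
(2,1)B 3/3
(2,2)B 4/4
(2,3)B 4/4
(2,4)B 3/3
(3,0)B 2/2
(3,1)B 4/4
(3,2)B 4/4
(3,3)B 4/4
(3,4)B 3/3
(4,1)B 3/3
(4,2)B 3/3
(4,3)B 3/4
(4,4)B 3/3
(5,1)B 1/1
(5,3)A 1/3
(5,4)B 2/3
(6,0)B — no occupied neighbors
(6,2)A 1/1
(6,3)A 2/3
(6,4)B 1/2
The smallest same-type fraction is 1/3 at (5,3), which reduces to 1/3. Any threshold above that leaves this student unsatisfied.

1/3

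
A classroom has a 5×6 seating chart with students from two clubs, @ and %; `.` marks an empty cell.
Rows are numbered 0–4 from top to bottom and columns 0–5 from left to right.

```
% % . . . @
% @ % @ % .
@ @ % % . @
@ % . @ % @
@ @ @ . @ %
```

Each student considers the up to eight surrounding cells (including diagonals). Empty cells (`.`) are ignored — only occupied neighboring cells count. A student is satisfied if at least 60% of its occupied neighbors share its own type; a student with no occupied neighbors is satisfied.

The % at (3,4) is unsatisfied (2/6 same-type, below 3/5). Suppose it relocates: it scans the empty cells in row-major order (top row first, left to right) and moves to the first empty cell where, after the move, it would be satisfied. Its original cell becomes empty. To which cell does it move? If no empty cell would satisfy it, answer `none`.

Vacating (3,4). Empty cells in order:
  (0,2): 2/4 same-type → still unsatisfied.
  (0,3): 2/3 same-type → satisfied — stop here.

(0,3)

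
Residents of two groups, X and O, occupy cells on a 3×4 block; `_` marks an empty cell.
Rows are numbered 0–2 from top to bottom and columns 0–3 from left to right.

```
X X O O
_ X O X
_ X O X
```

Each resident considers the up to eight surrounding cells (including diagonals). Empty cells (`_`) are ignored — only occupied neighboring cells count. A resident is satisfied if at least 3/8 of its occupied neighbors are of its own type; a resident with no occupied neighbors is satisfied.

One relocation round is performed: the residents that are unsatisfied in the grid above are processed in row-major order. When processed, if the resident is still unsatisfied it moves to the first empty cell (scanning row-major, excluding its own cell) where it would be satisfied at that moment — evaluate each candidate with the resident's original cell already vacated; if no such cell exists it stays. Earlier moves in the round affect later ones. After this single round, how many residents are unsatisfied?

0

Initially unsatisfied (in order): (1,3), (2,1), (2,2), (2,3).
  (1,3) → (1,0).
  (2,1): now satisfied by earlier moves; stays.
  (2,2) → (1,3).
  (2,3) → (2,0).
Resulting grid:
X X O O
X X O O
X X _ _
All satisfied now.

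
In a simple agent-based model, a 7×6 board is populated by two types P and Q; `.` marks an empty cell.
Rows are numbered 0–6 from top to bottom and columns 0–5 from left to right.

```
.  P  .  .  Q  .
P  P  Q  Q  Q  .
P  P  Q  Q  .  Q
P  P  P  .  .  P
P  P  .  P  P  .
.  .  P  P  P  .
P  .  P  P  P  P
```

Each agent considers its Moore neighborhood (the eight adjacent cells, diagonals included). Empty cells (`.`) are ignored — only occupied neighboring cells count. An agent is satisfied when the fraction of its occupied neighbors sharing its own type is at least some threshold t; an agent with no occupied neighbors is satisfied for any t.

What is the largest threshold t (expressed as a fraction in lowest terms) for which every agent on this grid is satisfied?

3/7

(0,1)P 2/3
(0,4)Q 2/2
(1,0)P 4/4
(1,1)P 4/6
(1,2)Q 3/6
(1,3)Q 5/5
(1,4)Q 4/4
(2,0)P 5/5
(2,1)P 6/8
(2,2)Q 3/7
(2,3)Q 4/5
(2,5)Q 1/2
(3,0)P 5/5
(3,1)P 6/7
(3,2)P 4/6
(3,5)P 1/2
(4,0)P 3/3
(4,1)P 5/5
(4,3)P 5/5
(4,4)P 4/4
(5,2)P 5/5
(5,3)P 7/7
(5,4)P 6/6
(6,0)P — no occupied neighbors
(6,2)P 3/3
(6,3)P 5/5
(6,4)P 4/4
(6,5)P 2/2
The smallest same-type fraction is 3/7 at (2,2), which reduces to 3/7. Any threshold above that leaves this agent unsatisfied.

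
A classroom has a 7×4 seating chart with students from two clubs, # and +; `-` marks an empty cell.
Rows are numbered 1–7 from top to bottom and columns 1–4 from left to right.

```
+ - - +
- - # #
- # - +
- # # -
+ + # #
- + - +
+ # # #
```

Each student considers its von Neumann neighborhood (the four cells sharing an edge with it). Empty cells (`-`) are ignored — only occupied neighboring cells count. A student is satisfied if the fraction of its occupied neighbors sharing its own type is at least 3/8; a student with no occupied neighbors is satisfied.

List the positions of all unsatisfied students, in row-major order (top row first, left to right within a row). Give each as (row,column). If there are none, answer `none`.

(1,4), (2,4), (3,4), (6,4), (7,1), (7,2)

(1,1)+ 0/0 satisfied
(1,4)+ 0/1 not
(2,3)# 1/1 satisfied
(2,4)# 1/3 not
(3,2)# 1/1 satisfied
(3,4)+ 0/1 not
(4,2)# 2/3 satisfied
(4,3)# 2/2 satisfied
(5,1)+ 1/1 satisfied
(5,2)+ 2/4 satisfied
(5,3)# 2/3 satisfied
(5,4)# 1/2 satisfied
(6,2)+ 1/2 satisfied
(6,4)+ 0/2 not
(7,1)+ 0/1 not
(7,2)# 1/3 not
(7,3)# 2/2 satisfied
(7,4)# 1/2 satisfied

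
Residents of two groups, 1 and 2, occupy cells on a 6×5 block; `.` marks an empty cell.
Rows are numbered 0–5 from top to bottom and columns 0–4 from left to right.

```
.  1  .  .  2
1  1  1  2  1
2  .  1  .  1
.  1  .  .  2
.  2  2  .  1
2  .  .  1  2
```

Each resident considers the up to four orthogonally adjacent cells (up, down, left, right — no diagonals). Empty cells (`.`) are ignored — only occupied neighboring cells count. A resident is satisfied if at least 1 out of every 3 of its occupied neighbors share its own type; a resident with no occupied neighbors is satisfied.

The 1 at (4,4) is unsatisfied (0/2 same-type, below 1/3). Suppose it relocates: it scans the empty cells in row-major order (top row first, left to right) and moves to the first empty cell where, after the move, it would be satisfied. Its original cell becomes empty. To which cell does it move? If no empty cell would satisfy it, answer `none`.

(0,0)

Vacating (4,4). Empty cells in order:
  (0,0): 2/2 same-type → satisfied — stop here.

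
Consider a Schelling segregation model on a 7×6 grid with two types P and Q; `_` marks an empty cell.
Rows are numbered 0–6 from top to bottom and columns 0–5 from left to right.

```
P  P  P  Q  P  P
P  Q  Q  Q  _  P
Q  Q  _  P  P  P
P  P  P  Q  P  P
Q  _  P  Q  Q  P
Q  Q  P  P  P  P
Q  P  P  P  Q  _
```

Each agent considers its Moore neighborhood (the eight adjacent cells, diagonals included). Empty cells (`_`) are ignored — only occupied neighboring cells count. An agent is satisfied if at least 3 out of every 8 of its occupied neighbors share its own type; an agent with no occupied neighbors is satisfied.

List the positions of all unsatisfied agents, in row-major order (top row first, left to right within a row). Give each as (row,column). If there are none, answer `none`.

(0,2), (1,3), (3,0), (3,3), (4,3), (4,4), (6,4)

(0,0)P 2/3 ✓
(0,1)P 3/5 ✓
(0,2)P 1/5 ✗
(0,3)Q 2/4 ✓
(0,4)P 2/4 ✓
(0,5)P 2/2 ✓
(1,0)P 2/5 ✓
(1,1)Q 3/7 ✓
(1,2)Q 4/7 ✓
(1,3)Q 2/6 ✗
(1,5)P 4/4 ✓
(2,0)Q 2/5 ✓
(2,1)Q 3/7 ✓
(2,3)P 3/6 ✓
(2,4)P 5/7 ✓
(2,5)P 4/4 ✓
(3,0)P 1/4 ✗
(3,1)P 3/6 ✓
(3,2)P 3/6 ✓
(3,3)Q 2/7 ✗
(3,4)P 5/8 ✓
(3,5)P 4/5 ✓
(4,0)Q 2/4 ✓
(4,2)P 4/7 ✓
(4,3)Q 2/8 ✗
(4,4)Q 2/8 ✗
(4,5)P 4/5 ✓
(5,0)Q 3/4 ✓
(5,1)Q 3/7 ✓
(5,2)P 5/7 ✓
(5,3)P 5/8 ✓
(5,4)P 4/7 ✓
(5,5)P 2/4 ✓
(6,0)Q 2/3 ✓
(6,1)P 2/5 ✓
(6,2)P 4/5 ✓
(6,3)P 4/5 ✓
(6,4)Q 0/4 ✗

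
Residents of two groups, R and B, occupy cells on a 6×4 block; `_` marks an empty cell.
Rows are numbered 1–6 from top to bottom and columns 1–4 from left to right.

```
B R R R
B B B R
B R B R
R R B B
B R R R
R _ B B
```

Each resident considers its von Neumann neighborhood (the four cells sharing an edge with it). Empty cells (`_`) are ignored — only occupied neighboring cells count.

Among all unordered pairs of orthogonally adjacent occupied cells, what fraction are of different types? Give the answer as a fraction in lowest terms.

Scan each occupied cell's neighbors to the right and below so each pair is counted once.
Row 1: B(1,1)–R(1,2)≠ B(1,1)–B(2,1)= R(1,2)–R(1,3)= R(1,2)–B(2,2)≠ R(1,3)–R(1,4)= R(1,3)–B(2,3)≠ R(1,4)–R(2,4)=  → 3/7 unlike.
Row 2: B(2,1)–B(2,2)= B(2,1)–B(3,1)= B(2,2)–B(2,3)= B(2,2)–R(3,2)≠ B(2,3)–R(2,4)≠ B(2,3)–B(3,3)= R(2,4)–R(3,4)=  → 2/7 unlike.
Row 3: B(3,1)–R(3,2)≠ B(3,1)–R(4,1)≠ R(3,2)–B(3,3)≠ R(3,2)–R(4,2)= B(3,3)–R(3,4)≠ B(3,3)–B(4,3)= R(3,4)–B(4,4)≠  → 5/7 unlike.
Row 4: R(4,1)–R(4,2)= R(4,1)–B(5,1)≠ R(4,2)–B(4,3)≠ R(4,2)–R(5,2)= B(4,3)–B(4,4)= B(4,3)–R(5,3)≠ B(4,4)–R(5,4)≠  → 4/7 unlike.
Row 5: B(5,1)–R(5,2)≠ B(5,1)–R(6,1)≠ R(5,2)–R(5,3)= R(5,3)–R(5,4)= R(5,3)–B(6,3)≠ R(5,4)–B(6,4)≠  → 4/6 unlike.
Row 6: B(6,3)–B(6,4)=  → 0/1 unlike.
Total adjacent occupied pairs: 35; unlike-type pairs: 18.
18/35 is already in lowest terms.

18/35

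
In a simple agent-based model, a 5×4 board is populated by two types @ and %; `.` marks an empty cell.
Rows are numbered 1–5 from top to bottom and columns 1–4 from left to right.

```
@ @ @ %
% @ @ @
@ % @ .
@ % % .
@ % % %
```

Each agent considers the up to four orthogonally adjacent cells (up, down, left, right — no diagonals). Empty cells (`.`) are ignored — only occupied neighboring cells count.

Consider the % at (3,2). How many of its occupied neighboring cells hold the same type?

1

Occupied neighbors of (3,2): (2,2)=@, (4,2)=%, (3,1)=@, (3,3)=@.
Same type (%): 1 of 4.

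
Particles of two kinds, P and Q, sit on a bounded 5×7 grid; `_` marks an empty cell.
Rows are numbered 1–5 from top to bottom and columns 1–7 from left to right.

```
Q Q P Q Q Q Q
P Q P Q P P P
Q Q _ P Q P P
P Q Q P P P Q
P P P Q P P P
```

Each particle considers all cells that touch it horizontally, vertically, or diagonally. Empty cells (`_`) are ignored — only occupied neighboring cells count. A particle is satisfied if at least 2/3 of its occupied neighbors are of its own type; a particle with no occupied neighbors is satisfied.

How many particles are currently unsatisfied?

25

(1,1)Q 2/3 ✓
(1,2)Q 2/5 ✗
(1,3)P 1/5 ✗
(1,4)Q 2/5 ✗
(1,5)Q 3/5 ✗
(1,6)Q 2/5 ✗
(1,7)Q 1/3 ✗
(2,1)P 0/5 ✗
(2,2)Q 4/7 ✗
(2,3)P 2/7 ✗
(2,4)Q 3/7 ✗
(2,5)P 3/8 ✗
(2,6)P 4/8 ✗
(2,7)P 3/5 ✗
(3,1)Q 3/5 ✗
(3,2)Q 4/7 ✗
(3,4)P 4/7 ✗
(3,5)Q 1/8 ✗
(3,6)P 6/8 ✓
(3,7)P 4/5 ✓
(4,1)P 2/5 ✗
(4,2)Q 3/7 ✗
(4,3)Q 3/7 ✗
(4,4)P 4/7 ✗
(4,5)P 6/8 ✓
(4,6)P 6/8 ✓
(4,7)Q 0/5 ✗
(5,1)P 2/3 ✓
(5,2)P 3/5 ✗
(5,3)P 2/5 ✗
(5,4)Q 1/5 ✗
(5,5)P 4/5 ✓
(5,6)P 4/5 ✓
(5,7)P 2/3 ✓
Unsatisfied: (1,2), (1,3), (1,4), (1,5), (1,6), (1,7), (2,1), (2,2), (2,3), (2,4), (2,5), (2,6), (2,7), (3,1), (3,2), (3,4), (3,5), (4,1), (4,2), (4,3), (4,4), (4,7), (5,2), (5,3), (5,4) — 25 in total.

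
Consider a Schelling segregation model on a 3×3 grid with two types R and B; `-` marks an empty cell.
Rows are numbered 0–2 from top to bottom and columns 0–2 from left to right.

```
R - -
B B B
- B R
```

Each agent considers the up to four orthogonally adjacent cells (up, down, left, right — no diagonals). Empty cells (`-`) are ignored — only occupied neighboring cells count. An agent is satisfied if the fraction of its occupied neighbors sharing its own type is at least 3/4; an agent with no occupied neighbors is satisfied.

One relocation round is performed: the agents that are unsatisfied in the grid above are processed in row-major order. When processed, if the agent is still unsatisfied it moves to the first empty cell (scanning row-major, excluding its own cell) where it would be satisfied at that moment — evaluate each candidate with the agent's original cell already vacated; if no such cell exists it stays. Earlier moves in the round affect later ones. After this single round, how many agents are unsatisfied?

Initially unsatisfied (in order): (0,0), (1,0), (1,2), (2,1), (2,2).
  (0,0): no empty cell satisfies it; stays.
  (1,0) → (0,2).
  (1,2) → (2,0).
  (2,1): no empty cell satisfies it; stays.
  (2,2): no empty cell satisfies it; stays.
Resulting grid:
R - B
- B -
B B R
Unsatisfied now: (2,1), (2,2).

2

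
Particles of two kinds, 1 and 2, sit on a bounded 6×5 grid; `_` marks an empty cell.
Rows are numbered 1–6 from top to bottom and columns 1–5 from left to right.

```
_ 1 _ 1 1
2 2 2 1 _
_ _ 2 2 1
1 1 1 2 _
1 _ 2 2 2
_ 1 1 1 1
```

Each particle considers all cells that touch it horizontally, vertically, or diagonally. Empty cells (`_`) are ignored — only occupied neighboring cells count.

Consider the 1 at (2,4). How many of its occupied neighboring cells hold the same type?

Occupied neighbors of (2,4): (1,4)=1, (1,5)=1, (2,3)=2, (3,3)=2, (3,4)=2, (3,5)=1.
Same type (1): 3 of 6.

3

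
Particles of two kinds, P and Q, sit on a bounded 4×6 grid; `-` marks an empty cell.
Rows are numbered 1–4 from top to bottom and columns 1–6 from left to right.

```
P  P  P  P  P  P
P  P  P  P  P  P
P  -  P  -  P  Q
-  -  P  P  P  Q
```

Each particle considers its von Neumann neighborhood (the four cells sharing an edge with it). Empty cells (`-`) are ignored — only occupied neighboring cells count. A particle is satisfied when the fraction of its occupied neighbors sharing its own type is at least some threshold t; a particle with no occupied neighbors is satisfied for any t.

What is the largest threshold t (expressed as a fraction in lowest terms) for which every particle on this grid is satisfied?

(1,1)P 2/2
(1,2)P 3/3
(1,3)P 3/3
(1,4)P 3/3
(1,5)P 3/3
(1,6)P 2/2
(2,1)P 3/3
(2,2)P 3/3
(2,3)P 4/4
(2,4)P 3/3
(2,5)P 4/4
(2,6)P 2/3
(3,1)P 1/1
(3,3)P 2/2
(3,5)P 2/3
(3,6)Q 1/3
(4,3)P 2/2
(4,4)P 2/2
(4,5)P 2/3
(4,6)Q 1/2
The smallest same-type fraction is 1/3 at (3,6), which reduces to 1/3. Any threshold above that leaves this particle unsatisfied.

1/3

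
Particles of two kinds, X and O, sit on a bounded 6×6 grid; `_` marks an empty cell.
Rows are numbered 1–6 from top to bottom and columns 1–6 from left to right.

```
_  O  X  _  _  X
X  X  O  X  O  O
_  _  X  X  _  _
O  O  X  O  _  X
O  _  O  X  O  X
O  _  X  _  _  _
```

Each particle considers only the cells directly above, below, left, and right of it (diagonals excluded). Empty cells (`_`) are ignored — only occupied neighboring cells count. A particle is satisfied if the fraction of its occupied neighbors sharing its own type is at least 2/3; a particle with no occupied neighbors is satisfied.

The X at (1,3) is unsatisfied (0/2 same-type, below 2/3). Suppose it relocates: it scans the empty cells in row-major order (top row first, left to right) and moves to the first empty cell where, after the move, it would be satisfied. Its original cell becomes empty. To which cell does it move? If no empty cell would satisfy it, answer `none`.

Vacating (1,3). Empty cells in order:
  (1,1): 1/2 same-type → still unsatisfied.
  (1,4): 1/1 same-type → satisfied — stop here.

(1,4)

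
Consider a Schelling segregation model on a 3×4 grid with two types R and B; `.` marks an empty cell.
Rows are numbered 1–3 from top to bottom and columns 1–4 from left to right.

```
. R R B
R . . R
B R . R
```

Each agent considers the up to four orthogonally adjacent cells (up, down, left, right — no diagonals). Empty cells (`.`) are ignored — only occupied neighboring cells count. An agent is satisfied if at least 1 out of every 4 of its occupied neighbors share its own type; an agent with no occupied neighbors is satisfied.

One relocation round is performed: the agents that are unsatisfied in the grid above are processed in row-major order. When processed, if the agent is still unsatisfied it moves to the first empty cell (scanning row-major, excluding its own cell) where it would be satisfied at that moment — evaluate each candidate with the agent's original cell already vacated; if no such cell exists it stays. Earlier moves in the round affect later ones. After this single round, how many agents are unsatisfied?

Initially unsatisfied (in order): (1,4), (2,1), (3,1), (3,2).
  (1,4): no empty cell satisfies it; stays.
  (2,1) → (1,1).
  (3,1): no empty cell satisfies it; stays.
  (3,2) → (2,1).
Resulting grid:
R R R B
R . . R
B . . R
Unsatisfied now: (1,4), (3,1).

2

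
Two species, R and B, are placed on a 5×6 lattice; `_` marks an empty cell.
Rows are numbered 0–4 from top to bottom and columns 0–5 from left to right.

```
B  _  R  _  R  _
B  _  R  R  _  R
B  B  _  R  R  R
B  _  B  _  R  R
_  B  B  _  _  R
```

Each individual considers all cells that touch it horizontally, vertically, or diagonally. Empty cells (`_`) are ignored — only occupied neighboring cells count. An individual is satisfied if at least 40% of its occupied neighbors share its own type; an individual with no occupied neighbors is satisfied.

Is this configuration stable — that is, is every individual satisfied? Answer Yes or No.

Yes

Row 0: (0,0)B 1/1 satisfied · (0,2)R 2/2 satisfied · (0,4)R 2/2 satisfied
Row 1: (1,0)B 3/3 satisfied · (1,2)R 3/4 satisfied · (1,3)R 5/5 satisfied · (1,5)R 3/3 satisfied
Row 2: (2,0)B 3/3 satisfied · (2,1)B 4/5 satisfied · (2,3)R 4/5 satisfied · (2,4)R 6/6 satisfied · (2,5)R 4/4 satisfied
Row 3: (3,0)B 3/3 satisfied · (3,2)B 3/4 satisfied · (3,4)R 5/5 satisfied · (3,5)R 4/4 satisfied
Row 4: (4,1)B 3/3 satisfied · (4,2)B 2/2 satisfied · (4,5)R 2/2 satisfied
All meet the threshold, so the configuration is stable.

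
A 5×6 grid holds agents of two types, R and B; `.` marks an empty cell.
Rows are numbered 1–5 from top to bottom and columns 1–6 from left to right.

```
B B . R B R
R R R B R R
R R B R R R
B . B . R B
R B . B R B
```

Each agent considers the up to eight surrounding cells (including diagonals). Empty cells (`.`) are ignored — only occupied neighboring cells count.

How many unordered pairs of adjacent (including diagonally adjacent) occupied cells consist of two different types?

Scan each occupied cell's neighbors to the right and below (and the two forward diagonals) so each pair is counted once.
Row 1: B(1,1)–B(1,2)= B(1,1)–R(2,1)≠ B(1,1)–R(2,2)≠ B(1,2)–R(2,2)≠ B(1,2)–R(2,3)≠ B(1,2)–R(2,1)≠ R(1,4)–B(1,5)≠ R(1,4)–B(2,4)≠ R(1,4)–R(2,5)= R(1,4)–R(2,3)= B(1,5)–R(1,6)≠ B(1,5)–R(2,5)≠ B(1,5)–R(2,6)≠ B(1,5)–B(2,4)= R(1,6)–R(2,6)= R(1,6)–R(2,5)=  → 10/16 unlike.
Row 2: R(2,1)–R(2,2)= R(2,1)–R(3,1)= R(2,1)–R(3,2)= R(2,2)–R(2,3)= R(2,2)–R(3,2)= R(2,2)–B(3,3)≠ R(2,2)–R(3,1)= R(2,3)–B(2,4)≠ R(2,3)–B(3,3)≠ R(2,3)–R(3,4)= R(2,3)–R(3,2)= B(2,4)–R(2,5)≠ B(2,4)–R(3,4)≠ B(2,4)–R(3,5)≠ B(2,4)–B(3,3)= R(2,5)–R(2,6)= R(2,5)–R(3,5)= R(2,5)–R(3,6)= R(2,5)–R(3,4)= R(2,6)–R(3,6)= R(2,6)–R(3,5)=  → 6/21 unlike.
Row 3: R(3,1)–R(3,2)= R(3,1)–B(4,1)≠ R(3,2)–B(3,3)≠ R(3,2)–B(4,3)≠ R(3,2)–B(4,1)≠ B(3,3)–R(3,4)≠ B(3,3)–B(4,3)= R(3,4)–R(3,5)= R(3,4)–R(4,5)= R(3,4)–B(4,3)≠ R(3,5)–R(3,6)= R(3,5)–R(4,5)= R(3,5)–B(4,6)≠ R(3,6)–B(4,6)≠ R(3,6)–R(4,5)=  → 8/15 unlike.
Row 4: B(4,1)–R(5,1)≠ B(4,1)–B(5,2)= B(4,3)–B(5,4)= B(4,3)–B(5,2)= R(4,5)–B(4,6)≠ R(4,5)–R(5,5)= R(4,5)–B(5,6)≠ R(4,5)–B(5,4)≠ B(4,6)–B(5,6)= B(4,6)–R(5,5)≠  → 5/10 unlike.
Row 5: R(5,1)–B(5,2)≠ B(5,4)–R(5,5)≠ R(5,5)–B(5,6)≠  → 3/3 unlike.
Total adjacent occupied pairs: 65; unlike-type pairs: 32.

32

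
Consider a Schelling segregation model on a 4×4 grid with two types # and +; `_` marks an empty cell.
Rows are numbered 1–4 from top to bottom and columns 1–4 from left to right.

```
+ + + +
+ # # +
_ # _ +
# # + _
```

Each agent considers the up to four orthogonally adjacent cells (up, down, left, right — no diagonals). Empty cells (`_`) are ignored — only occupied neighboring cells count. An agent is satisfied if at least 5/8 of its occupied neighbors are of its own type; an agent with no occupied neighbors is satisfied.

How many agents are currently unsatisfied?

4

(1,1)+ 2/2 ok
(1,2)+ 2/3 ok
(1,3)+ 2/3 ok
(1,4)+ 2/2 ok
(2,1)+ 1/2 unhappy
(2,2)# 2/4 unhappy
(2,3)# 1/3 unhappy
(2,4)+ 2/3 ok
(3,2)# 2/2 ok
(3,4)+ 1/1 ok
(4,1)# 1/1 ok
(4,2)# 2/3 ok
(4,3)+ 0/1 unhappy
Unsatisfied: (2,1), (2,2), (2,3), (4,3) — 4 in total.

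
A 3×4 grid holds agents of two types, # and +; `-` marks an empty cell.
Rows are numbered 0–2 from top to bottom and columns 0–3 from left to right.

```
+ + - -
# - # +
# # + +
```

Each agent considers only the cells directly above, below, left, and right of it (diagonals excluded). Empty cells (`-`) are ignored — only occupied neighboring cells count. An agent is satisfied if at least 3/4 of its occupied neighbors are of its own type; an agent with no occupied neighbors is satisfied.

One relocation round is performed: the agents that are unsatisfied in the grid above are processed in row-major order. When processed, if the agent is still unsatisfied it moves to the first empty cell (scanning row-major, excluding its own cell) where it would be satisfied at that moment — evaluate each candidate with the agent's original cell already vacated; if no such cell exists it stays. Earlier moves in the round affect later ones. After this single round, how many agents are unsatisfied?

Initially unsatisfied (in order): (0,0), (1,0), (1,2), (1,3), (2,1), (2,2).
  (0,0) → (0,3).
  (1,0): now satisfied by earlier moves; stays.
  (1,2): no empty cell satisfies it; stays.
  (1,3): no empty cell satisfies it; stays.
  (2,1): no empty cell satisfies it; stays.
  (2,2): no empty cell satisfies it; stays.
Resulting grid:
- + - +
# - # +
# # + +
Unsatisfied now: (1,2), (1,3), (2,1), (2,2).

4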